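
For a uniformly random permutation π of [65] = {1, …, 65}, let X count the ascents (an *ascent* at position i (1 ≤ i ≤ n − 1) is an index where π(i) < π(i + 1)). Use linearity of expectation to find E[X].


Write X = Σ X_I over i = 1, …, 64, with X_I the indicator of one ascent.
There are 64 indicators.
For each fixed i, the pair (π(i), π(i+1)) is a uniformly random ordered pair of distinct values from {1, …, 65}; by symmetry P[π(i) < π(i+1)] = 1/2.
By linearity: E[X] = 64 · (1/2) = (65 − 1) · (1/2) = 32 ≈ 32.00000.

E[X] = 32 = 32.00000.


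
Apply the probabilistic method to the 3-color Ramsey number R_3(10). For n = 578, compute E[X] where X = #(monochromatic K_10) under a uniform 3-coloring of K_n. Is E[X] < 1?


E[X] = C(578, 10) · 3^{1 − 45} = 1060514767274403635480 · 3^{−44} = 1060514767274403635480/984770902183611232881.
As a reduced fraction: E[X] = 1060514767274403635480/984770902183611232881 ≈ 1.0769.
Is E[X] < 1? NO.
Since E[X] ≥ 1, the first-moment bound is inconclusive at n = 578; it does NOT by itself certify R_3(10) > 578.

E[X] = 1060514767274403635480/984770902183611232881 ≈ 1.0769; E[X] ≥ 1; first-moment method inconclusive here.


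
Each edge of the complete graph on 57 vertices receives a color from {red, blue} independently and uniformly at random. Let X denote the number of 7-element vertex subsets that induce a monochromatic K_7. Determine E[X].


Let X = Σ_S X_S over the C(57, 7) = 264385836 subsets S of size 7, where X_S = 1 if the K_7 on S is monochromatic.
For a fixed S, the K_7 on S has C(7, 2) = 21 edges. P[all 21 edges red] = (1/2)^21, and likewise for blue, so P[monochromatic] = 2·(1/2)^21 = 2^{1 − 21} = 1/1048576.
Summing: E[X] = C(57, 7) · 2^{1 − 21} = 264385836 · 1/1048576 = 66096459/262144.
Numerically: E[X] ≈ 252.1380.

E[X] = C(57,7)·2^(1−C(7,2)) = 66096459/262144 ≈ 252.1380.


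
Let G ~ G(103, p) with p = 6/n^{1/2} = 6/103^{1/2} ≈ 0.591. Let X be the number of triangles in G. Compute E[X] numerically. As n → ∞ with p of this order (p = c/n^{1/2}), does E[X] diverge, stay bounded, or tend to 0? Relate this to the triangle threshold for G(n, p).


Number of potential triangles: C(103, 3) = 176851.
Each occurs with probability p³ ≈ (0.591)³ ≈ 2.06632e-01.
By linearity: E[X] = C(103, 3)·p³ ≈ 176851 · 2.06632e-01 ≈ 36543.104.
Since α = 1/2 < 1, p = c/n^{1/2} ≫ 1/n is above the triangle threshold p ~ 1/n. Asymptotically E[X] ~ (c³/6)·n^{3(1−α)} = (6³/6)·n^{1.5} → ∞; triangles are abundant w.h.p.

E[X] ≈ 36543.104; in regime p = Θ(1/n^{1/2}) E[X] diverges (above the triangle threshold p ~ 1/n).


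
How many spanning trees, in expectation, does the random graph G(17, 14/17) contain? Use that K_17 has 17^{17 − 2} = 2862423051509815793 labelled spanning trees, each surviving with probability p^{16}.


K_17 has 17^{17 − 2} = 2862423051509815793 labelled spanning trees.
For each such spanning tree H, let X_H = 1 if all 16 edges of H are present in G. Then P[X_H = 1] = p^{16} = (14/17)^{16} = 2177953337809371136/48661191875666868481.
By linearity: E[X] = Σ_H E[X_H] = 2862423051509815793 · p^{16} = 2862423051509815793 · 2177953337809371136/48661191875666868481 = 2177953337809371136/17.
Numerically: E[X] ≈ 1.28e+17.

E[X] = 2862423051509815793 · (14/17)^{16} = 2177953337809371136/17 ≈ 1.28e+17.


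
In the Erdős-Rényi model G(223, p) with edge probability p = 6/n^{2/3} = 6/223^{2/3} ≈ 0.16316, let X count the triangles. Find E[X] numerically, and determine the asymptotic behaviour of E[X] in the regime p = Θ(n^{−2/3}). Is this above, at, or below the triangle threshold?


Number of potential triangles: C(223, 3) = 1823471.
Each occurs with probability p³ ≈ (0.16316)³ ≈ 4.34354200e-03.
By linearity: E[X] = C(223, 3)·p³ ≈ 1823471 · 4.34354200e-03 ≈ 7920.322870.
Since α = 2/3 < 1, p = c/n^{2/3} ≫ 1/n is above the triangle threshold p ~ 1/n. Asymptotically E[X] ~ (c³/6)·n^{3(1−α)} = (6³/6)·n^{1} → ∞; triangles are abundant w.h.p.

E[X] ≈ 7920.322870; in regime p = Θ(1/n^{2/3}) E[X] diverges (above the triangle threshold p ~ 1/n).


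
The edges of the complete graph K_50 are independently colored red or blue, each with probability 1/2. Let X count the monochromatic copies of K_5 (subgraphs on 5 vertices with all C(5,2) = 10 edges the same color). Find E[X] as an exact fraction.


Let X = Σ_S X_S over the C(50, 5) = 2118760 subsets S of size 5, where X_S = 1 if the K_5 on S is monochromatic.
For a fixed S, the K_5 on S has C(5, 2) = 10 edges. P[all 10 edges red] = (1/2)^10, and likewise for blue, so P[monochromatic] = 2·(1/2)^10 = 2^{1 − 10} = 1/512.
Summing: E[X] = C(50, 5) · 2^{1 − 10} = 2118760 · 1/512 = 264845/64.
Numerically: E[X] ≈ 4138.203125.

E[X] = C(50,5)·2^(1−C(5,2)) = 264845/64 ≈ 4138.203125.


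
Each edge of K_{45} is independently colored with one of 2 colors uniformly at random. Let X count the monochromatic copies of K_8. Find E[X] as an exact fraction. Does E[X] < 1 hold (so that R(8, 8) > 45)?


E[X] = C(45, 8) · 2^{1 − 28} = 215553195 · 2^{−27} = 215553195/134217728.
As a reduced fraction: E[X] = 215553195/134217728 ≈ 1.605996.
Is E[X] < 1? NO.
Since E[X] ≥ 1, the first-moment bound is inconclusive at n = 45; it does NOT by itself certify R(8, 8) > 45.

E[X] = 215553195/134217728 ≈ 1.605996; E[X] ≥ 1; first-moment method inconclusive here.


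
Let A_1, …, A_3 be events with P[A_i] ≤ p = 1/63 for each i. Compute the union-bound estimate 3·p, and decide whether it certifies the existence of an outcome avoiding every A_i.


Union bound: P[∪_{i=1}^{3} A_i] ≤ Σ_i P[A_i] ≤ 3·p = 3·(1/63) = 1/21.
Numerically: 1/21 ≈ 0.04762.
Is 1/21 < 1? YES.
Since P[∪ A_i] ≤ 1/21 < 1, the complement has P[∩ A_i^c] ≥ 1 − 1/21 = 20/21 > 0, so some outcome avoids every A_i.

3·p = 1/21 ≈ 0.04762; existence CERTIFIED by the union bound.


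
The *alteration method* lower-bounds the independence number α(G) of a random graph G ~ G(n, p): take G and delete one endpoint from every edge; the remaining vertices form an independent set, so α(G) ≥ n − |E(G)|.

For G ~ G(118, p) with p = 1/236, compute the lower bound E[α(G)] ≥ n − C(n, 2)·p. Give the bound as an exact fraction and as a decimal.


E[|E(G)|] = C(118, 2)·p = 6903 · (1/236) = 117/4.
E[α(G)] ≥ n − E[|E(G)|] = 118 − 117/4 = 355/4.
Numerically: ≈ 88.7500.
(This is only a lower bound; the true E[α(G)] may be larger.)

E[α(G)] ≥ 355/4 ≈ 88.7500.


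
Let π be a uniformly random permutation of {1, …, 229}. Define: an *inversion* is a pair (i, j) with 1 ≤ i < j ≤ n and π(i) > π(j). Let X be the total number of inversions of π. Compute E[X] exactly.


Write X = Σ X_I over the C(229, 2) = 26106 pairs i < j, with X_I the indicator of one inversion.
There are 26106 indicators.
For each fixed pair i < j, the values π(i) and π(j) are two distinct elements of {1, …, 229} in uniformly random order; by symmetry P[π(i) > π(j)] = 1/2.
By linearity: E[X] = 26106 · (1/2) = C(229, 2) · (1/2) = 26106/2 = 13053 ≈ 13053.0000.

E[X] = 13053 = 13053.0000.


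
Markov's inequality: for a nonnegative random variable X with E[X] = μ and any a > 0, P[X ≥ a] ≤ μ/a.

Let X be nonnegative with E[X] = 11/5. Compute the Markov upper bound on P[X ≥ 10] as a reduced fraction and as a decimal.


μ = E[X] = 11/5, a = 10.
Markov: P[X ≥ 10] ≤ μ/a = (11/5)/10 = 11/50.
Numerically: ≈ 0.22000.
(Since a = 10 > μ = 2.20000, the bound 11/50 is < 1 and informative.)

P[X ≥ 10] ≤ 11/50 ≈ 0.22000.


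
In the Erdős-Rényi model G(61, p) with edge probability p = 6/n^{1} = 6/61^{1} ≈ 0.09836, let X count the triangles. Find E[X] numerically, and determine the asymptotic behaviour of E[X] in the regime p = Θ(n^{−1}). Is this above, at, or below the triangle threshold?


Number of potential triangles: C(61, 3) = 35990.
Each occurs with probability p³ ≈ (0.09836)³ ≈ 9.516215e-04.
By linearity: E[X] = C(61, 3)·p³ ≈ 35990 · 9.516215e-04 ≈ 34.2489.
Here α = 1, so p = 6/n is exactly at the triangle threshold p ~ 1/n. Asymptotically E[X] → c³/6 = 6³/6 = 36 ≈ 36.0000, a bounded constant. In this regime the triangle count is asymptotically Poisson(c³/6).

E[X] ≈ 34.2489; in regime p = Θ(1/n^{1}) E[X] stays bounded (at the triangle threshold p ~ 1/n).


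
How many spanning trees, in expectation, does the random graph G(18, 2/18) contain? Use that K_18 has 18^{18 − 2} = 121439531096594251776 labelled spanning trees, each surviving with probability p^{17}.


K_18 has 18^{18 − 2} = 121439531096594251776 labelled spanning trees.
For each such spanning tree H, let X_H = 1 if all 17 edges of H are present in G. Then P[X_H = 1] = p^{17} = (1/9)^{17} = 1/16677181699666569.
Summing the indicators: E[X] = Σ_H E[X_H] = 121439531096594251776 · p^{17} = 121439531096594251776 · 1/16677181699666569 = 65536/9.
Numerically: E[X] ≈ 7281.78.

E[X] = 121439531096594251776 · (1/9)^{17} = 65536/9 ≈ 7281.78.


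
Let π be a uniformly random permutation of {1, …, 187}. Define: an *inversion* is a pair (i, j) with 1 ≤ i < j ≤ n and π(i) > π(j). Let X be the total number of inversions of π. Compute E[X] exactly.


Write X = Σ X_I over the C(187, 2) = 17391 pairs i < j, with X_I the indicator of one inversion.
There are 17391 indicators.
For each fixed pair i < j, the values π(i) and π(j) are two distinct elements of {1, …, 187} in uniformly random order; by symmetry P[π(i) > π(j)] = 1/2.
By linearity: E[X] = 17391 · (1/2) = C(187, 2) · (1/2) = 17391/2 = 17391/2 ≈ 8695.500000.

E[X] = 17391/2 = 8695.500000.


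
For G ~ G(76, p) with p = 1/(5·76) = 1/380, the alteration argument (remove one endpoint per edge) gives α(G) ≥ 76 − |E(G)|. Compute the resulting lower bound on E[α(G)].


E[|E(G)|] = C(76, 2)·p = 2850 · (1/380) = 15/2.
E[α(G)] ≥ n − E[|E(G)|] = 76 − 15/2 = 137/2.
Numerically: ≈ 68.500.
(This is only a lower bound; the true E[α(G)] may be larger.)

E[α(G)] ≥ 137/2 ≈ 68.500.


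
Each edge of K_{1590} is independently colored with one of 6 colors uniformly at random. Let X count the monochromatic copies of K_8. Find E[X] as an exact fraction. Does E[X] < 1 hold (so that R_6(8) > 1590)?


E[X] = C(1590, 8) · 6^{1 − 28} = 995397314198933813310 · 6^{−27} = 995397314198933813310/1023490369077469249536.
As a reduced fraction: E[X] = 55299850788829656295/56860576059859402752 ≈ 0.9726.
Is E[X] < 1? YES.
Since E[X] < 1, there exists a 6-coloring of K_{1590} with no monochromatic K_8; hence R_6(8) > 1590.

E[X] = 55299850788829656295/56860576059859402752 ≈ 0.9726; E[X] < 1, so R_6(8) > 1590.


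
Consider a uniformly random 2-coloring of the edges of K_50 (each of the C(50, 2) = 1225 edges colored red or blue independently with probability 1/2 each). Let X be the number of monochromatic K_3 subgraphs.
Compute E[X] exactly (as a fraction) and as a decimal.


Let X = Σ_S X_S over the C(50, 3) = 19600 subsets S of size 3, where X_S = 1 if the K_3 on S is monochromatic.
For a fixed S, the K_3 on S has C(3, 2) = 3 edges. P[all 3 edges red] = (1/2)^3, and likewise for blue, so P[monochromatic] = 2·(1/2)^3 = 2^{1 − 3} = 1/4.
Summing: E[X] = C(50, 3) · 2^{1 − 3} = 19600 · 1/4 = 4900.
Numerically: E[X] ≈ 4900.00000.

E[X] = C(50,3)·2^(1−C(3,2)) = 4900 ≈ 4900.00000.


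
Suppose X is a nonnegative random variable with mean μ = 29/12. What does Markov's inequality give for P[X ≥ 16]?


μ = E[X] = 29/12, a = 16.
Markov: P[X ≥ 16] ≤ μ/a = (29/12)/16 = 29/192.
Numerically: ≈ 0.151.
(Since a = 16 > μ = 2.417, the bound 29/192 is < 1 and informative.)

P[X ≥ 16] ≤ 29/192 ≈ 0.151.


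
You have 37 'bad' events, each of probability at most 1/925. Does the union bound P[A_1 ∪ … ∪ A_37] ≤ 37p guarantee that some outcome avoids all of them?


Union bound: P[∪_{i=1}^{37} A_i] ≤ Σ_i P[A_i] ≤ 37·p = 37·(1/925) = 1/25.
Numerically: 1/25 ≈ 0.0400.
Is 1/25 < 1? YES.
Since P[∪ A_i] ≤ 1/25 < 1, the complement has P[∩ A_i^c] ≥ 1 − 1/25 = 24/25 > 0, so some outcome avoids every A_i.

37·p = 1/25 ≈ 0.0400; existence CERTIFIED by the union bound.


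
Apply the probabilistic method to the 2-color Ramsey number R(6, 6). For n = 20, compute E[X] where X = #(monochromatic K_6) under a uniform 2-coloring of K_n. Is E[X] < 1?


E[X] = C(20, 6) · 2^{1 − 15} = 38760 · 2^{−14} = 38760/16384.
As a reduced fraction: E[X] = 4845/2048 ≈ 2.3657227.
Is E[X] < 1? NO.
Since E[X] ≥ 1, the first-moment bound is inconclusive at n = 20; it does NOT by itself certify R(6, 6) > 20.

E[X] = 4845/2048 ≈ 2.3657227; E[X] ≥ 1; first-moment method inconclusive here.


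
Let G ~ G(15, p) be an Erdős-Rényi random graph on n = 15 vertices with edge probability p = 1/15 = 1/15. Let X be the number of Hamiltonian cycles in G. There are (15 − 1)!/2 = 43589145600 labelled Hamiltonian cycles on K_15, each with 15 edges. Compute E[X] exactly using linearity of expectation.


K_15 has (15 − 1)!/2 = 43589145600 labelled Hamiltonian cycles.
For each such Hamiltonian cycle H, let X_H = 1 if all 15 edges of H are present in G. Then P[X_H = 1] = p^{15} = (1/15)^{15} = 1/437893890380859375.
By linearity: E[X] = Σ_H E[X_H] = 43589145600 · p^{15} = 43589145600 · 1/437893890380859375 = 7175168/72081298828125.
Numerically: E[X] ≈ 9.954e-08.

E[X] = 43589145600 · (1/15)^{15} = 7175168/72081298828125 ≈ 9.954e-08.


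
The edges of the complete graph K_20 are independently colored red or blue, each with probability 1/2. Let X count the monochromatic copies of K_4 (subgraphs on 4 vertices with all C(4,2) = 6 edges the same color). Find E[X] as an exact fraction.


Let X = Σ_S X_S over the C(20, 4) = 4845 subsets S of size 4, where X_S = 1 if the K_4 on S is monochromatic.
For a fixed S, the K_4 on S has C(4, 2) = 6 edges. P[all 6 edges red] = (1/2)^6, and likewise for blue, so P[monochromatic] = 2·(1/2)^6 = 2^{1 − 6} = 1/32.
Summing: E[X] = C(20, 4) · 2^{1 − 6} = 4845 · 1/32 = 4845/32.
Numerically: E[X] ≈ 151.406.

E[X] = C(20,4)·2^(1−C(4,2)) = 4845/32 ≈ 151.406.


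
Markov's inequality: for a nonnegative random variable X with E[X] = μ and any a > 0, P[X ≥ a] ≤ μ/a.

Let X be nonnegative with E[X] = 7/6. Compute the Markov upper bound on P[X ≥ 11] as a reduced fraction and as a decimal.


μ = E[X] = 7/6, a = 11.
Markov: P[X ≥ 11] ≤ μ/a = (7/6)/11 = 7/66.
Numerically: ≈ 0.106.
(Since a = 11 > μ = 1.167, the bound 7/66 is < 1 and informative.)

P[X ≥ 11] ≤ 7/66 ≈ 0.106.


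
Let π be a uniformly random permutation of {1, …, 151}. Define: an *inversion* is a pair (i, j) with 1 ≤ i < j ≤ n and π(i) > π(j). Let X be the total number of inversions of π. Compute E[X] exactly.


Write X = Σ X_I over the C(151, 2) = 11325 pairs i < j, with X_I the indicator of one inversion.
There are 11325 indicators.
For each fixed pair i < j, the values π(i) and π(j) are two distinct elements of {1, …, 151} in uniformly random order; by symmetry P[π(i) > π(j)] = 1/2.
By linearity: E[X] = 11325 · (1/2) = C(151, 2) · (1/2) = 11325/2 = 11325/2 ≈ 5662.500000.

E[X] = 11325/2 = 5662.500000.


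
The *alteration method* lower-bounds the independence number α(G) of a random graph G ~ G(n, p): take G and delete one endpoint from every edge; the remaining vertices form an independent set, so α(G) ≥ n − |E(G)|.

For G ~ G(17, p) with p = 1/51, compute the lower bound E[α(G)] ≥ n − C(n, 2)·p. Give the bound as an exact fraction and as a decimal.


E[|E(G)|] = C(17, 2)·p = 136 · (1/51) = 8/3.
E[α(G)] ≥ n − E[|E(G)|] = 17 − 8/3 = 43/3.
Numerically: ≈ 14.33333.
(This is only a lower bound; the true E[α(G)] may be larger.)

E[α(G)] ≥ 43/3 ≈ 14.33333.


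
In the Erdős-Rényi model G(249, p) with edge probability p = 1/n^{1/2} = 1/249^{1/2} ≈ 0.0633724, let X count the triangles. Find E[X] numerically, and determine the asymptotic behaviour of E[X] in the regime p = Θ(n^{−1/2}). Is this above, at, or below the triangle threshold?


Number of potential triangles: C(249, 3) = 2542124.
Each occurs with probability p³ ≈ (0.0633724)³ ≈ 2.54507731e-04.
By linearity: E[X] = C(249, 3)·p³ ≈ 2542124 · 2.54507731e-04 ≈ 646.990212.
Since α = 1/2 < 1, p = c/n^{1/2} ≫ 1/n is above the triangle threshold p ~ 1/n. Asymptotically E[X] ~ (c³/6)·n^{3(1−α)} = (1³/6)·n^{1.5} → ∞; triangles are abundant w.h.p.

E[X] ≈ 646.990212; in regime p = Θ(1/n^{1/2}) E[X] diverges (above the triangle threshold p ~ 1/n).


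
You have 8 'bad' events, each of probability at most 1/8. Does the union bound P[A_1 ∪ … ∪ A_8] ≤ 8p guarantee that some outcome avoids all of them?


Union bound: P[∪_{i=1}^{8} A_i] ≤ Σ_i P[A_i] ≤ 8·p = 8·(1/8) = 1.
Numerically: 1 ≈ 1.0000.
Is 1 < 1? NO.
Since the bound 1 is ≥ 1, the union bound is uninformative here; it does NOT by itself certify existence.

8·p = 1 ≈ 1.0000; existence NOT certified by the union bound.


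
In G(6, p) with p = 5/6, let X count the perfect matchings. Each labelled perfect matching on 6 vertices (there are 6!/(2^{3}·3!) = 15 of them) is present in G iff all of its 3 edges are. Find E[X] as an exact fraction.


K_6 has 6!/(2^{3}·3!) = 15 labelled perfect matchings.
For each such perfect matching H, let X_H = 1 if all 3 edges of H are present in G. Then P[X_H = 1] = p^{3} = (5/6)^{3} = 125/216.
Summing the indicators: E[X] = Σ_H E[X_H] = 15 · p^{3} = 15 · 125/216 = 625/72.
Numerically: E[X] ≈ 8.6806.

E[X] = 15 · (5/6)^{3} = 625/72 ≈ 8.6806.


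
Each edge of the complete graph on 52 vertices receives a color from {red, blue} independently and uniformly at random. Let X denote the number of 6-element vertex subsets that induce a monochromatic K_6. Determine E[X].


Let X = Σ_S X_S over the C(52, 6) = 20358520 subsets S of size 6, where X_S = 1 if the K_6 on S is monochromatic.
For a fixed S, the K_6 on S has C(6, 2) = 15 edges. P[all 15 edges red] = (1/2)^15, and likewise for blue, so P[monochromatic] = 2·(1/2)^15 = 2^{1 − 15} = 1/16384.
Summing: E[X] = C(52, 6) · 2^{1 − 15} = 20358520 · 1/16384 = 2544815/2048.
Numerically: E[X] ≈ 1242.585.

E[X] = C(52,6)·2^(1−C(6,2)) = 2544815/2048 ≈ 1242.585.


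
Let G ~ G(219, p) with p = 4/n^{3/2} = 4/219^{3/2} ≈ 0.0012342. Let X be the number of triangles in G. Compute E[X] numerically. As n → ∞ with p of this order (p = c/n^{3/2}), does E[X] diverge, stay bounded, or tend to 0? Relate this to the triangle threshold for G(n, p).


Number of potential triangles: C(219, 3) = 1726669.
Each occurs with probability p³ ≈ (0.0012342)³ ≈ 1.8801022e-09.
By linearity: E[X] = C(219, 3)·p³ ≈ 1726669 · 1.8801022e-09 ≈ 0.00325.
Since α = 3/2 > 1, p = c/n^{3/2} = o(1/n) is below the triangle threshold p ~ 1/n. Asymptotically E[X] ~ (c³/6)·n^{3(1−α)} = (4³/6)·n^{-1.5} → 0, so by Markov's inequality G has no triangles w.h.p.

E[X] ≈ 0.00325; in regime p = Θ(1/n^{3/2}) E[X] tends to 0 (below the triangle threshold p ~ 1/n).


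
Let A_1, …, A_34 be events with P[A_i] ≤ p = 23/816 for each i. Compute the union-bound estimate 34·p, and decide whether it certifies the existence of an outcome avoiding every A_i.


Union bound: P[∪_{i=1}^{34} A_i] ≤ Σ_i P[A_i] ≤ 34·p = 34·(23/816) = 23/24.
Numerically: 23/24 ≈ 0.9583333.
Is 23/24 < 1? YES.
Since P[∪ A_i] ≤ 23/24 < 1, the complement has P[∩ A_i^c] ≥ 1 − 23/24 = 1/24 > 0, so some outcome avoids every A_i.

34·p = 23/24 ≈ 0.9583333; existence CERTIFIED by the union bound.


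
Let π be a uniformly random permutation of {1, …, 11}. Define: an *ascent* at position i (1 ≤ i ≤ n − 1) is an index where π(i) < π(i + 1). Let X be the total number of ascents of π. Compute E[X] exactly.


Write X = Σ X_I over i = 1, …, 10, with X_I the indicator of one ascent.
There are 10 indicators.
For each fixed i, the pair (π(i), π(i+1)) is a uniformly random ordered pair of distinct values from {1, …, 11}; by symmetry P[π(i) < π(i+1)] = 1/2.
By linearity: E[X] = 10 · (1/2) = (11 − 1) · (1/2) = 5 ≈ 5.000.

E[X] = 5 = 5.000.


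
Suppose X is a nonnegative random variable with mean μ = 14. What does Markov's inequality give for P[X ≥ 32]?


μ = E[X] = 14, a = 32.
Markov: P[X ≥ 32] ≤ μ/a = (14)/32 = 7/16.
Numerically: ≈ 0.43750.
(Since a = 32 > μ = 14.00000, the bound 7/16 is < 1 and informative.)

P[X ≥ 32] ≤ 7/16 ≈ 0.43750.


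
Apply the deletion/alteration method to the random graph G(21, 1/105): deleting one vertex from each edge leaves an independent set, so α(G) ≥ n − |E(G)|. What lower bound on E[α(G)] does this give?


E[|E(G)|] = C(21, 2)·p = 210 · (1/105) = 2.
E[α(G)] ≥ n − E[|E(G)|] = 21 − 2 = 19.
Numerically: ≈ 19.00000.
(This is only a lower bound; the true E[α(G)] may be larger.)

E[α(G)] ≥ 19 ≈ 19.00000.


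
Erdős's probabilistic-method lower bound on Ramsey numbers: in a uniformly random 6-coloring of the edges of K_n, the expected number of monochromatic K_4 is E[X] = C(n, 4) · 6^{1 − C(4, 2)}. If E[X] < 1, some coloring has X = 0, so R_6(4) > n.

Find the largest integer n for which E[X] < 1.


We need C(n, 4) · 6^{1 − 6} < 1, i.e. C(n, 4) < 6^{6 − 1} = 7776.
Check values of n near the boundary:
  n = 21: C(21, 4) = 5985; 5985 < 7776? YES
  n = 22: C(22, 4) = 7315; 7315 < 7776? YES
  n = 23: C(23, 4) = 8855; 8855 < 7776? NO
The largest n with C(n, 4) < 7776 is n = 22 (where E[X] = 7315/7776 ≈ 0.940715). Hence R_6(4) > 22, i.e. R_6(4) ≥ 23.

Largest n = 22; hence R_6(4) > 22.


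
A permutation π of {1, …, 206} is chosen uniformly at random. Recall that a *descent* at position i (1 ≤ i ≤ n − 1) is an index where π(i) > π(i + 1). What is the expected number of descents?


Write X = Σ X_I over i = 1, …, 205, with X_I the indicator of one descent.
There are 205 indicators.
For each fixed i, the pair (π(i), π(i+1)) is a uniformly random ordered pair of distinct values from {1, …, 206}; by symmetry P[π(i) > π(i+1)] = 1/2.
By linearity: E[X] = 205 · (1/2) = (206 − 1) · (1/2) = 205/2 ≈ 102.5000.

E[X] = 205/2 = 102.5000.


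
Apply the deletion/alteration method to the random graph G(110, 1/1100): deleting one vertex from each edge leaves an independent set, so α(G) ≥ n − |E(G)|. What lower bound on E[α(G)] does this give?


E[|E(G)|] = C(110, 2)·p = 5995 · (1/1100) = 109/20.
E[α(G)] ≥ n − E[|E(G)|] = 110 − 109/20 = 2091/20.
Numerically: ≈ 104.5500.
(This is only a lower bound; the true E[α(G)] may be larger.)

E[α(G)] ≥ 2091/20 ≈ 104.5500.


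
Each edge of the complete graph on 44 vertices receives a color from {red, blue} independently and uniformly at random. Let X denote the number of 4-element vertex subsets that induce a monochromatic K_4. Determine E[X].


Let X = Σ_S X_S over the C(44, 4) = 135751 subsets S of size 4, where X_S = 1 if the K_4 on S is monochromatic.
For a fixed S, the K_4 on S has C(4, 2) = 6 edges. P[all 6 edges red] = (1/2)^6, and likewise for blue, so P[monochromatic] = 2·(1/2)^6 = 2^{1 − 6} = 1/32.
Summing: E[X] = C(44, 4) · 2^{1 − 6} = 135751 · 1/32 = 135751/32.
Numerically: E[X] ≈ 4242.218750.

E[X] = C(44,4)·2^(1−C(4,2)) = 135751/32 ≈ 4242.218750.


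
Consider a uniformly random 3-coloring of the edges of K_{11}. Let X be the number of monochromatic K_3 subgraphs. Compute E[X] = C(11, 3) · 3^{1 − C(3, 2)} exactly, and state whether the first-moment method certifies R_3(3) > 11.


E[X] = C(11, 3) · 3^{1 − 3} = 165 · 3^{−2} = 165/9.
As a reduced fraction: E[X] = 55/3 ≈ 18.333.
Is E[X] < 1? NO.
Since E[X] ≥ 1, the first-moment bound is inconclusive at n = 11; it does NOT by itself certify R_3(3) > 11.

E[X] = 55/3 ≈ 18.333; E[X] ≥ 1; first-moment method inconclusive here.


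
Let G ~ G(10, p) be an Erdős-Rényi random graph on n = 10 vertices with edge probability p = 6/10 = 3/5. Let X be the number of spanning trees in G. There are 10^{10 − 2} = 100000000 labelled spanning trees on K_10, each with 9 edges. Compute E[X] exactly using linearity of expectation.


K_10 has 10^{10 − 2} = 100000000 labelled spanning trees.
For each such spanning tree H, let X_H = 1 if all 9 edges of H are present in G. Then P[X_H = 1] = p^{9} = (3/5)^{9} = 19683/1953125.
By linearity: E[X] = Σ_H E[X_H] = 100000000 · p^{9} = 100000000 · 19683/1953125 = 5038848/5.
Numerically: E[X] ≈ 1.00777e+06.

E[X] = 100000000 · (3/5)^{9} = 5038848/5 ≈ 1.00777e+06.


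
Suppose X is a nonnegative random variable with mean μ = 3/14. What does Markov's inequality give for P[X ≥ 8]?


μ = E[X] = 3/14, a = 8.
Markov: P[X ≥ 8] ≤ μ/a = (3/14)/8 = 3/112.
Numerically: ≈ 0.027.
(Since a = 8 > μ = 0.214, the bound 3/112 is < 1 and informative.)

P[X ≥ 8] ≤ 3/112 ≈ 0.027.


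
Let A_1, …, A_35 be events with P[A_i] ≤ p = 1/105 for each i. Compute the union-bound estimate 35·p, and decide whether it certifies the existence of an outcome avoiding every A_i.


Union bound: P[∪_{i=1}^{35} A_i] ≤ Σ_i P[A_i] ≤ 35·p = 35·(1/105) = 1/3.
Numerically: 1/3 ≈ 0.3333.
Is 1/3 < 1? YES.
Since P[∪ A_i] ≤ 1/3 < 1, the complement has P[∩ A_i^c] ≥ 1 − 1/3 = 2/3 > 0, so some outcome avoids every A_i.

35·p = 1/3 ≈ 0.3333; existence CERTIFIED by the union bound.


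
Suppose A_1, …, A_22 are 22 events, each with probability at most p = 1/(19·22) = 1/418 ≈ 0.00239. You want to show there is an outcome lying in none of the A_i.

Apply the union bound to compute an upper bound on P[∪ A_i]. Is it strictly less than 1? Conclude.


Union bound: P[∪_{i=1}^{22} A_i] ≤ Σ_i P[A_i] ≤ 22·p = 22·(1/418) = 1/19.
Numerically: 1/19 ≈ 0.05263.
Is 1/19 < 1? YES.
Since P[∪ A_i] ≤ 1/19 < 1, the complement has P[∩ A_i^c] ≥ 1 − 1/19 = 18/19 > 0, so some outcome avoids every A_i.

22·p = 1/19 ≈ 0.05263; existence CERTIFIED by the union bound.


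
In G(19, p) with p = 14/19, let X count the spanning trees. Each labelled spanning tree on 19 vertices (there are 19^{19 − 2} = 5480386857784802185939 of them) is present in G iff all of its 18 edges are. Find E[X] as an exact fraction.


K_19 has 19^{19 − 2} = 5480386857784802185939 labelled spanning trees.
For each such spanning tree H, let X_H = 1 if all 18 edges of H are present in G. Then P[X_H = 1] = p^{18} = (14/19)^{18} = 426878854210636742656/104127350297911241532841.
By linearity of expectation: E[X] = Σ_H E[X_H] = 5480386857784802185939 · p^{18} = 5480386857784802185939 · 426878854210636742656/104127350297911241532841 = 426878854210636742656/19.
Numerically: E[X] ≈ 2.24673e+19.

E[X] = 5480386857784802185939 · (14/19)^{18} = 426878854210636742656/19 ≈ 2.24673e+19.


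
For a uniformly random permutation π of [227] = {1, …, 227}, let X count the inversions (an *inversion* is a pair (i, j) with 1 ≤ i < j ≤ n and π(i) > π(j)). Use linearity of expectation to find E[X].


Write X = Σ X_I over the C(227, 2) = 25651 pairs i < j, with X_I the indicator of one inversion.
There are 25651 indicators.
For each fixed pair i < j, the values π(i) and π(j) are two distinct elements of {1, …, 227} in uniformly random order; by symmetry P[π(i) > π(j)] = 1/2.
By linearity: E[X] = 25651 · (1/2) = C(227, 2) · (1/2) = 25651/2 = 25651/2 ≈ 12825.500000.

E[X] = 25651/2 = 12825.500000.


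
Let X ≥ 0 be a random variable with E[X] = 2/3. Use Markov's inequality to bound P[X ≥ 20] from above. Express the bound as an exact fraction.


μ = E[X] = 2/3, a = 20.
Markov: P[X ≥ 20] ≤ μ/a = (2/3)/20 = 1/30.
Numerically: ≈ 0.0333.
(Since a = 20 > μ = 0.6667, the bound 1/30 is < 1 and informative.)

P[X ≥ 20] ≤ 1/30 ≈ 0.0333.


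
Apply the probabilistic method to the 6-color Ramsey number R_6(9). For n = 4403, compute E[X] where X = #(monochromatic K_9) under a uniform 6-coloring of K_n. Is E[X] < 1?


E[X] = C(4403, 9) · 6^{1 − 36} = 1699894433046281918452233150 · 6^{−35} = 1699894433046281918452233150/1719070799748422591028658176.
As a reduced fraction: E[X] = 283315738841046986408705525/286511799958070431838109696 ≈ 0.989.
Is E[X] < 1? YES.
Since E[X] < 1, there exists a 6-coloring of K_{4403} with no monochromatic K_9; hence R_6(9) > 4403.

E[X] = 283315738841046986408705525/286511799958070431838109696 ≈ 0.989; E[X] < 1, so R_6(9) > 4403.


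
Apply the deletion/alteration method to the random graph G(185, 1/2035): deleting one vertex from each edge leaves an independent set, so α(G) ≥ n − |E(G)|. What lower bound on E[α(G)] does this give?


E[|E(G)|] = C(185, 2)·p = 17020 · (1/2035) = 92/11.
E[α(G)] ≥ n − E[|E(G)|] = 185 − 92/11 = 1943/11.
Numerically: ≈ 176.636.
(This is only a lower bound; the true E[α(G)] may be larger.)

E[α(G)] ≥ 1943/11 ≈ 176.636.


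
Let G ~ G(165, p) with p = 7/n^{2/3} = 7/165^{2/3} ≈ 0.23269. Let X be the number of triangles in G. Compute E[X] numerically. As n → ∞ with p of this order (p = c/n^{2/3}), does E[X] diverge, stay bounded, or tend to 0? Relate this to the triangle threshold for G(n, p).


Number of potential triangles: C(165, 3) = 735130.
Each occurs with probability p³ ≈ (0.23269)³ ≈ 1.2598714e-02.
By linearity: E[X] = C(165, 3)·p³ ≈ 735130 · 1.2598714e-02 ≈ 9261.69293.
Since α = 2/3 < 1, p = c/n^{2/3} ≫ 1/n is above the triangle threshold p ~ 1/n. Asymptotically E[X] ~ (c³/6)·n^{3(1−α)} = (7³/6)·n^{1} → ∞; triangles are abundant w.h.p.

E[X] ≈ 9261.69293; in regime p = Θ(1/n^{2/3}) E[X] diverges (above the triangle threshold p ~ 1/n).


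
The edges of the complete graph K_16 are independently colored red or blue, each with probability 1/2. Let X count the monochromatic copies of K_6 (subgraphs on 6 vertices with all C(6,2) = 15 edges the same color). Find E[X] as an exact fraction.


Let X = Σ_S X_S over the C(16, 6) = 8008 subsets S of size 6, where X_S = 1 if the K_6 on S is monochromatic.
For a fixed S, the K_6 on S has C(6, 2) = 15 edges. P[all 15 edges red] = (1/2)^15, and likewise for blue, so P[monochromatic] = 2·(1/2)^15 = 2^{1 − 15} = 1/16384.
By linearity: E[X] = C(16, 6) · 2^{1 − 15} = 8008 · 1/16384 = 1001/2048.
Numerically: E[X] ≈ 0.488770.

E[X] = C(16,6)·2^(1−C(6,2)) = 1001/2048 ≈ 0.488770.


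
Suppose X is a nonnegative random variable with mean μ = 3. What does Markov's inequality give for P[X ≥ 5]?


μ = E[X] = 3, a = 5.
Markov: P[X ≥ 5] ≤ μ/a = (3)/5 = 3/5.
Numerically: ≈ 0.600000.
(Since a = 5 > μ = 3.000000, the bound 3/5 is < 1 and informative.)

P[X ≥ 5] ≤ 3/5 ≈ 0.600000.


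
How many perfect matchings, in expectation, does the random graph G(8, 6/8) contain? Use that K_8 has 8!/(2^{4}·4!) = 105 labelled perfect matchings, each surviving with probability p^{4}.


K_8 has 8!/(2^{4}·4!) = 105 labelled perfect matchings.
For each such perfect matching H, let X_H = 1 if all 4 edges of H are present in G. Then P[X_H = 1] = p^{4} = (3/4)^{4} = 81/256.
Summing the indicators: E[X] = Σ_H E[X_H] = 105 · p^{4} = 105 · 81/256 = 8505/256.
Numerically: E[X] ≈ 33.223.

E[X] = 105 · (3/4)^{4} = 8505/256 ≈ 33.223.


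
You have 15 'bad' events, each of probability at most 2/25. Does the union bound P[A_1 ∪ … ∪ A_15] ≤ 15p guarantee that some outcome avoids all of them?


Union bound: P[∪_{i=1}^{15} A_i] ≤ Σ_i P[A_i] ≤ 15·p = 15·(2/25) = 6/5.
Numerically: 6/5 ≈ 1.20000.
Is 6/5 < 1? NO.
Since the bound 6/5 is ≥ 1, the union bound is uninformative here; it does NOT by itself certify existence.

15·p = 6/5 ≈ 1.20000; existence NOT certified by the union bound.


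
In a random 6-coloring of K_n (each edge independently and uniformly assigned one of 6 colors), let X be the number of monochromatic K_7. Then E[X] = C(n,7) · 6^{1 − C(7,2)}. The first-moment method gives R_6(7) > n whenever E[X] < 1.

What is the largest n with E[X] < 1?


We need C(n, 7) · 6^{1 − 21} < 1, i.e. C(n, 7) < 6^{21 − 1} = 3656158440062976.
Check values of n near the boundary:
  n = 562: C(562, 7) = 3384017972944752; 3384017972944752 < 3656158440062976? YES
  n = 563: C(563, 7) = 3426622515769596; 3426622515769596 < 3656158440062976? YES
  n = 564: C(564, 7) = 3469685994423792; 3469685994423792 < 3656158440062976? YES
  n = 565: C(565, 7) = 3513212521235560; 3513212521235560 < 3656158440062976? YES
  n = 566: C(566, 7) = 3557206237959440; 3557206237959440 < 3656158440062976? YES
  n = 567: C(567, 7) = 3601671315933933; 3601671315933933 < 3656158440062976? YES
  n = 568: C(568, 7) = 3646611956239704; 3646611956239704 < 3656158440062976? YES
  n = 569: C(569, 7) = 3692032389858348; 3692032389858348 < 3656158440062976? NO
The largest n with C(n, 7) < 3656158440062976 is n = 568 (where E[X] = 16882462760369/16926659444736 ≈ 0.997). Hence R_6(7) > 568, i.e. R_6(7) ≥ 569.

Largest n = 568; hence R_6(7) > 568.


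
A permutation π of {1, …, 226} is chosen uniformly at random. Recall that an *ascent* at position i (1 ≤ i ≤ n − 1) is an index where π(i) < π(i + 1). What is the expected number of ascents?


Write X = Σ X_I over i = 1, …, 225, with X_I the indicator of one ascent.
There are 225 indicators.
For each fixed i, the pair (π(i), π(i+1)) is a uniformly random ordered pair of distinct values from {1, …, 226}; by symmetry P[π(i) < π(i+1)] = 1/2.
By linearity: E[X] = 225 · (1/2) = (226 − 1) · (1/2) = 225/2 ≈ 112.5000.

E[X] = 225/2 = 112.5000.


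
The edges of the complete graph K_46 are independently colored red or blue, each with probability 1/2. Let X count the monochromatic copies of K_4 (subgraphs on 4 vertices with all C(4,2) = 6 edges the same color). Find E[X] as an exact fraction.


Let X = Σ_S X_S over the C(46, 4) = 163185 subsets S of size 4, where X_S = 1 if the K_4 on S is monochromatic.
For a fixed S, the K_4 on S has C(4, 2) = 6 edges. P[all 6 edges red] = (1/2)^6, and likewise for blue, so P[monochromatic] = 2·(1/2)^6 = 2^{1 − 6} = 1/32.
By linearity: E[X] = C(46, 4) · 2^{1 − 6} = 163185 · 1/32 = 163185/32.
Numerically: E[X] ≈ 5099.531250.

E[X] = C(46,4)·2^(1−C(4,2)) = 163185/32 ≈ 5099.531250.


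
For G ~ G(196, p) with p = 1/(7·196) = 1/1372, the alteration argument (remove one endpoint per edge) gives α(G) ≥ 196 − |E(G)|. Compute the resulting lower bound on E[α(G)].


E[|E(G)|] = C(196, 2)·p = 19110 · (1/1372) = 195/14.
E[α(G)] ≥ n − E[|E(G)|] = 196 − 195/14 = 2549/14.
Numerically: ≈ 182.07143.
(This is only a lower bound; the true E[α(G)] may be larger.)

E[α(G)] ≥ 2549/14 ≈ 182.07143.


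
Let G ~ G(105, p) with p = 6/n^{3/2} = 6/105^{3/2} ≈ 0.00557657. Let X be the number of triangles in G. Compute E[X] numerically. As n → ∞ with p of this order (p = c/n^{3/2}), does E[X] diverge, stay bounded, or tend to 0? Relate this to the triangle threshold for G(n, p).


Number of potential triangles: C(105, 3) = 187460.
Each occurs with probability p³ ≈ (0.00557657)³ ≈ 1.73421088e-07.
By linearity: E[X] = C(105, 3)·p³ ≈ 187460 · 1.73421088e-07 ≈ 0.032510.
Since α = 3/2 > 1, p = c/n^{3/2} = o(1/n) is below the triangle threshold p ~ 1/n. Asymptotically E[X] ~ (c³/6)·n^{3(1−α)} = (6³/6)·n^{-1.5} → 0, so by Markov's inequality G has no triangles w.h.p.

E[X] ≈ 0.032510; in regime p = Θ(1/n^{3/2}) E[X] tends to 0 (below the triangle threshold p ~ 1/n).


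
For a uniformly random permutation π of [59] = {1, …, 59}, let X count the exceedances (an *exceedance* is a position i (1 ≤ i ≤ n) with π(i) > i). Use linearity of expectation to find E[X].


Write X = Σ_{i=1}^{59} X_i, where X_i = 1_{π(i) > i}.
For each fixed i, π(i) is uniform over {1, …, 59} (marginal of a uniform permutation), so P[π(i) > i] = (n − i)/n. Summing: Σ_{i=1}^{59} (n − i)/n = (0 + 1 + … + 58)/59 = 59(59 − 1)/(2·59) = (59 − 1)/2.
Hence E[X] = Σ_{i=1}^{59} (59 − i)/59 = 29 ≈ 29.000000.

E[X] = 29 = 29.000000.


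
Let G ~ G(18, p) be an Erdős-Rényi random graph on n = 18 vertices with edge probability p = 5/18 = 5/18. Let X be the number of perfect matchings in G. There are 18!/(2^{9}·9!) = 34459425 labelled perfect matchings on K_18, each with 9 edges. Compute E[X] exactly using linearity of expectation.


K_18 has 18!/(2^{9}·9!) = 34459425 labelled perfect matchings.
For each such perfect matching H, let X_H = 1 if all 9 edges of H are present in G. Then P[X_H = 1] = p^{9} = (5/18)^{9} = 1953125/198359290368.
By linearity of expectation: E[X] = Σ_H E[X_H] = 34459425 · p^{9} = 34459425 · 1953125/198359290368 = 830908203125/2448880128.
Numerically: E[X] ≈ 339.301.

E[X] = 34459425 · (5/18)^{9} = 830908203125/2448880128 ≈ 339.301.


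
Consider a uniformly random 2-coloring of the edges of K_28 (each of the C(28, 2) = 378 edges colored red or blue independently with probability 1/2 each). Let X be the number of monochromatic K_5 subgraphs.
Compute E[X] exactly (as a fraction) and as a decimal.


Let X = Σ_S X_S over the C(28, 5) = 98280 subsets S of size 5, where X_S = 1 if the K_5 on S is monochromatic.
For a fixed S, the K_5 on S has C(5, 2) = 10 edges. P[all 10 edges red] = (1/2)^10, and likewise for blue, so P[monochromatic] = 2·(1/2)^10 = 2^{1 − 10} = 1/512.
By linearity: E[X] = C(28, 5) · 2^{1 − 10} = 98280 · 1/512 = 12285/64.
Numerically: E[X] ≈ 191.953125.

E[X] = C(28,5)·2^(1−C(5,2)) = 12285/64 ≈ 191.953125.


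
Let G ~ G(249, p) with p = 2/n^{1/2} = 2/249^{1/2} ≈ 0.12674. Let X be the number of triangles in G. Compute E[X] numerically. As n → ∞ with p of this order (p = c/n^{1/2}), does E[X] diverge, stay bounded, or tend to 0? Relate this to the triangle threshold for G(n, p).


Number of potential triangles: C(249, 3) = 2542124.
Each occurs with probability p³ ≈ (0.12674)³ ≈ 2.0360618e-03.
By linearity: E[X] = C(249, 3)·p³ ≈ 2542124 · 2.0360618e-03 ≈ 5175.92169.
Since α = 1/2 < 1, p = c/n^{1/2} ≫ 1/n is above the triangle threshold p ~ 1/n. Asymptotically E[X] ~ (c³/6)·n^{3(1−α)} = (2³/6)·n^{1.5} → ∞; triangles are abundant w.h.p.

E[X] ≈ 5175.92169; in regime p = Θ(1/n^{1/2}) E[X] diverges (above the triangle threshold p ~ 1/n).


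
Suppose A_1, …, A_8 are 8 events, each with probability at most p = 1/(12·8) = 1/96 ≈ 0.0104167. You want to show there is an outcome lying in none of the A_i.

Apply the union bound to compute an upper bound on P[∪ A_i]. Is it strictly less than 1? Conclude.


Union bound: P[∪_{i=1}^{8} A_i] ≤ Σ_i P[A_i] ≤ 8·p = 8·(1/96) = 1/12.
Numerically: 1/12 ≈ 0.0833333.
Is 1/12 < 1? YES.
Since P[∪ A_i] ≤ 1/12 < 1, the complement has P[∩ A_i^c] ≥ 1 − 1/12 = 11/12 > 0, so some outcome avoids every A_i.

8·p = 1/12 ≈ 0.0833333; existence CERTIFIED by the union bound.


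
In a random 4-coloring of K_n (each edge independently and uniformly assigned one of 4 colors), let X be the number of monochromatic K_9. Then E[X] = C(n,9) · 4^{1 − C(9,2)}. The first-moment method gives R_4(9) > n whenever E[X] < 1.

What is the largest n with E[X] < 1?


We need C(n, 9) · 4^{1 − 36} < 1, i.e. C(n, 9) < 4^{36 − 1} = 1180591620717411303424.
Check values of n near the boundary:
  n = 913: C(913, 9) = 1167605542753639808390; 1167605542753639808390 < 1180591620717411303424? YES
  n = 914: C(914, 9) = 1179217089587653905932; 1179217089587653905932 < 1180591620717411303424? YES
  n = 915: C(915, 9) = 1190931166636537885130; 1190931166636537885130 < 1180591620717411303424? NO
The largest n with C(n, 9) < 1180591620717411303424 is n = 914 (where E[X] = 294804272396913476483/295147905179352825856 ≈ 0.998836). Hence R_4(9) > 914, i.e. R_4(9) ≥ 915.

Largest n = 914; hence R_4(9) > 914.


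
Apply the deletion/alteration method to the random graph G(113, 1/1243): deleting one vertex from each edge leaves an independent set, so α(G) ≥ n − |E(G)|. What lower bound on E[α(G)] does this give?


E[|E(G)|] = C(113, 2)·p = 6328 · (1/1243) = 56/11.
E[α(G)] ≥ n − E[|E(G)|] = 113 − 56/11 = 1187/11.
Numerically: ≈ 107.90909.
(This is only a lower bound; the true E[α(G)] may be larger.)

E[α(G)] ≥ 1187/11 ≈ 107.90909.
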